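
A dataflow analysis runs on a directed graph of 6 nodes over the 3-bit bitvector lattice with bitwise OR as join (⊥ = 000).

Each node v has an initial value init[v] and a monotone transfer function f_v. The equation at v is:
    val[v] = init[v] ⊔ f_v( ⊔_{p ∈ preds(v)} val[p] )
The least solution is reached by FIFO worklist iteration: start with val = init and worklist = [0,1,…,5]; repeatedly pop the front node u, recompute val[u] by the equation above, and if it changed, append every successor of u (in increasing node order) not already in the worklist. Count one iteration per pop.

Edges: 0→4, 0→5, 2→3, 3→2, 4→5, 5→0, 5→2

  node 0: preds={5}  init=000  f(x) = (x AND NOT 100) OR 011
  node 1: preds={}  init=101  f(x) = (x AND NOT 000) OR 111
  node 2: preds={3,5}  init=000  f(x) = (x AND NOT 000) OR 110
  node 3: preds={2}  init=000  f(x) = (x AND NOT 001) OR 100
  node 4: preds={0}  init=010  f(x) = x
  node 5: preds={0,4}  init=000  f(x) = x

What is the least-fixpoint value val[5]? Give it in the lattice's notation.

011

Iteration log — 9 steps:
  step 1. node 0  ⊔preds=000  new=011  old=000  +wl: 
  step 2. node 1  ⊔preds=000  new=111  old=101  +wl: 
  step 3. node 2  ⊔preds=000  new=110  old=000  +wl: 
  step 4. node 3  ⊔preds=110  new=110  old=000  +wl: 2
  step 5. node 4  ⊔preds=011  new=011  old=010  +wl: 
  step 6. node 5  ⊔preds=011  new=011  old=000  +wl: 0
  step 7. node 2  ⊔preds=111  new=111  old=110  +wl: 3
  step 8. node 0  ⊔preds=011  new=011  stable
  step 9. node 3  ⊔preds=111  new=110  stable

Least fixpoint reached:
  node 0: 011
  node 1: 111
  node 2: 111
  node 3: 110
  node 4: 011
  node 5: 011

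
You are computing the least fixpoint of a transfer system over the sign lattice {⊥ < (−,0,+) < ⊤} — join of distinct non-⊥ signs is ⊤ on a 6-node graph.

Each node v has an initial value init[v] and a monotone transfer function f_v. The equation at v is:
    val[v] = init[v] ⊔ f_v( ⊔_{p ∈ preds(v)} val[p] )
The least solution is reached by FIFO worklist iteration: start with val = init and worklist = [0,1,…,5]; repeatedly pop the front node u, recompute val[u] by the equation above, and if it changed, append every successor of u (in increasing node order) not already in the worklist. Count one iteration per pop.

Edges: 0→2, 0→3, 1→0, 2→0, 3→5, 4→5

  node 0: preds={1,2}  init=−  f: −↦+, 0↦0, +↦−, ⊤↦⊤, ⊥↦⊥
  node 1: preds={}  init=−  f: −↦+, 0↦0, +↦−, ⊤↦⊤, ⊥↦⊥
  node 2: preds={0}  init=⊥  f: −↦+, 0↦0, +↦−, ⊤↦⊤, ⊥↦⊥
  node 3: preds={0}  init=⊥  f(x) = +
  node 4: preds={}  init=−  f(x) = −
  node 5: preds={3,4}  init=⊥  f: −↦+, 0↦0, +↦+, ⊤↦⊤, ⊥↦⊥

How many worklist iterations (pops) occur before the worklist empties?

7

Iteration log — 7 steps:
  step 1. node 0  ⊔preds=−  new=⊤  old=−  +wl: 
  step 2. node 1  ⊔preds=⊥  new=−  stable
  step 3. node 2  ⊔preds=⊤  new=⊤  old=⊥  +wl: 0
  step 4. node 3  ⊔preds=⊤  new=+  old=⊥  +wl: 
  step 5. node 4  ⊔preds=⊥  new=−  stable
  step 6. node 5  ⊔preds=⊤  new=⊤  old=⊥  +wl: 
  step 7. node 0  ⊔preds=⊤  new=⊤  stable

Least fixpoint reached:
  node 0: ⊤
  node 1: −
  node 2: ⊤
  node 3: +
  node 4: −
  node 5: ⊤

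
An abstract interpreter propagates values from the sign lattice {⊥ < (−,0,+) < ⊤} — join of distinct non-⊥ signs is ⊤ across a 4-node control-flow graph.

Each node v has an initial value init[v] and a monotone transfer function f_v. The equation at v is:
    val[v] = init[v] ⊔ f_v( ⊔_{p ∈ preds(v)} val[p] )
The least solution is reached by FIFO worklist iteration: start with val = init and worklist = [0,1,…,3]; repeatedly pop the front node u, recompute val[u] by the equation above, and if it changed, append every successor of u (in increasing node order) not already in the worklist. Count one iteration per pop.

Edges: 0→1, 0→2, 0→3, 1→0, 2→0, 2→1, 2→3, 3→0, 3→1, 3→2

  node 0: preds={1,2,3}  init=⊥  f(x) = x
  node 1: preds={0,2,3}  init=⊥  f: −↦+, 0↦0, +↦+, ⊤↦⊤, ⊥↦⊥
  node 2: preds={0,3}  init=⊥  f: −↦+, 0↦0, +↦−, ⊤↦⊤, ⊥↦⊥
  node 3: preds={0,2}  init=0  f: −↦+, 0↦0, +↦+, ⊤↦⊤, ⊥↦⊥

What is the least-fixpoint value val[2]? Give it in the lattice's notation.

0

Trace (6 dequeues):
  [1] u=0 | in 0 | out 0 | prev ⊥ | push {}
  [2] u=1 | in 0 | out 0 | prev ⊥ | push {0}
  [3] u=2 | in 0 | out 0 | prev ⊥ | push {1}
  [4] u=3 | in 0 | out 0 | ==
  [5] u=0 | in 0 | out 0 | ==
  [6] u=1 | in 0 | out 0 | ==

Converged values:
  [0] 0
  [1] 0
  [2] 0
  [3] 0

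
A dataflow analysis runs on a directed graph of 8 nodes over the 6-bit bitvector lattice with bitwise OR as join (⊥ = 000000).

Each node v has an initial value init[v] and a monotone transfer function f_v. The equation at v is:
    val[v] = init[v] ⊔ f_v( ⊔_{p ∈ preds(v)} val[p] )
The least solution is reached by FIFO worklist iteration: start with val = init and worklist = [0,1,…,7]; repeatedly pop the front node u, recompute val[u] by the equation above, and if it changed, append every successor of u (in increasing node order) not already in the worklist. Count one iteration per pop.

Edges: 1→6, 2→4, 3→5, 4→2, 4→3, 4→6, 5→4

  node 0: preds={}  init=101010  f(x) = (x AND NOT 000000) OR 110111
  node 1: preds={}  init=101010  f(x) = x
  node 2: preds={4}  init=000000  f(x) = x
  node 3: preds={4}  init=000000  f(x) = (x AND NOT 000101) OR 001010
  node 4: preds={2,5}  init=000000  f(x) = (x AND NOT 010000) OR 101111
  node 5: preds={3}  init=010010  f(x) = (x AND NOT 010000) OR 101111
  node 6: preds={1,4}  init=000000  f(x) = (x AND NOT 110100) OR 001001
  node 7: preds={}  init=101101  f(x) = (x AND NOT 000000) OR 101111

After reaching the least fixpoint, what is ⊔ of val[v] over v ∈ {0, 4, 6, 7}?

111111

Trace (12 dequeues):
  [1] u=0 | in 000000 | out 111111 | prev 101010 | push {}
  [2] u=1 | in 000000 | out 101010 | ==
  [3] u=2 | in 000000 | out 000000 | ==
  [4] u=3 | in 000000 | out 001010 | prev 000000 | push {}
  [5] u=4 | in 010010 | out 101111 | prev 000000 | push {2,3}
  [6] u=5 | in 001010 | out 111111 | prev 010010 | push {4}
  [7] u=6 | in 101111 | out 001011 | prev 000000 | push {}
  [8] u=7 | in 000000 | out 101111 | prev 101101 | push {}
  [9] u=2 | in 101111 | out 101111 | prev 000000 | push {}
  [10] u=3 | in 101111 | out 101010 | prev 001010 | push {5}
  [11] u=4 | in 111111 | out 101111 | ==
  [12] u=5 | in 101010 | out 111111 | ==

Converged values:
  [0] 111111
  [1] 101010
  [2] 101111
  [3] 101010
  [4] 101111
  [5] 111111
  [6] 001011
  [7] 101111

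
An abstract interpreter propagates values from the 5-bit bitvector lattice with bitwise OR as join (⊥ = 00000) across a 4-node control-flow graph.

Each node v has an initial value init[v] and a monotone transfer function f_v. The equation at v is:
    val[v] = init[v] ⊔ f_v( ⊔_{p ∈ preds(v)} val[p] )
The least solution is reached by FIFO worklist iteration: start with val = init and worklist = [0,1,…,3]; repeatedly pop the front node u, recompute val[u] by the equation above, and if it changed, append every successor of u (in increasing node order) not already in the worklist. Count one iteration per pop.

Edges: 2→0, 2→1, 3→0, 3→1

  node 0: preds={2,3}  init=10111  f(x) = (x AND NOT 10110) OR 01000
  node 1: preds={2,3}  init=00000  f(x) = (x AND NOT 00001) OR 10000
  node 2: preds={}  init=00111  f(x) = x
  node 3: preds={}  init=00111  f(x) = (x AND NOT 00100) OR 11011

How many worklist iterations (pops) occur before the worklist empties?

Trace (6 dequeues):
  [1] u=0 | in 00111 | out 11111 | prev 10111 | push {}
  [2] u=1 | in 00111 | out 10110 | prev 00000 | push {}
  [3] u=2 | in 00000 | out 00111 | ==
  [4] u=3 | in 00000 | out 11111 | prev 00111 | push {0,1}
  [5] u=0 | in 11111 | out 11111 | ==
  [6] u=1 | in 11111 | out 11110 | prev 10110 | push {}

Converged values:
  [0] 11111
  [1] 11110
  [2] 00111
  [3] 11111

6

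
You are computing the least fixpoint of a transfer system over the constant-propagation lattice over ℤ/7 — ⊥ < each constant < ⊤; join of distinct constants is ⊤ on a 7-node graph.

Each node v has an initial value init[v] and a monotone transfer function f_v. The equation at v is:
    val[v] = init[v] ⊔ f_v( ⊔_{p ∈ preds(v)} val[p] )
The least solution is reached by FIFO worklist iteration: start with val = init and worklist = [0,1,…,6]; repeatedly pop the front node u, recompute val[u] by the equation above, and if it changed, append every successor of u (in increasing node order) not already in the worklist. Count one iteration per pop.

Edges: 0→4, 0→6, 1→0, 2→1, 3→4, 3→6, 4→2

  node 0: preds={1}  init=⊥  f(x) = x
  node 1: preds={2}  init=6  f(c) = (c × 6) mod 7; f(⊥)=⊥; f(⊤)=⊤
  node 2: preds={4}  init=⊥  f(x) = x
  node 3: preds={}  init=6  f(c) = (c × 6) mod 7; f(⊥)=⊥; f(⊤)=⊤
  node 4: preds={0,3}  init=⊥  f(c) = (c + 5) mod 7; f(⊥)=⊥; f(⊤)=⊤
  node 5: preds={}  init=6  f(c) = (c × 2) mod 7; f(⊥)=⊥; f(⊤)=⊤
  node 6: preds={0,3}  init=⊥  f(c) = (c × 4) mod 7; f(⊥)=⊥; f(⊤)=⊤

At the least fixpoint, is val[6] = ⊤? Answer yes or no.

yes

Trace (14 dequeues):
  [1] u=0 | in 6 | out 6 | prev ⊥ | push {}
  [2] u=1 | in ⊥ | out 6 | ==
  [3] u=2 | in ⊥ | out ⊥ | ==
  [4] u=3 | in ⊥ | out 6 | ==
  [5] u=4 | in 6 | out 4 | prev ⊥ | push {2}
  [6] u=5 | in ⊥ | out 6 | ==
  [7] u=6 | in 6 | out 3 | prev ⊥ | push {}
  [8] u=2 | in 4 | out 4 | prev ⊥ | push {1}
  [9] u=1 | in 4 | out ⊤ | prev 6 | push {0}
  [10] u=0 | in ⊤ | out ⊤ | prev 6 | push {4,6}
  [11] u=4 | in ⊤ | out ⊤ | prev 4 | push {2}
  [12] u=6 | in ⊤ | out ⊤ | prev 3 | push {}
  [13] u=2 | in ⊤ | out ⊤ | prev 4 | push {1}
  [14] u=1 | in ⊤ | out ⊤ | ==

Converged values:
  [0] ⊤
  [1] ⊤
  [2] ⊤
  [3] 6
  [4] ⊤
  [5] 6
  [6] ⊤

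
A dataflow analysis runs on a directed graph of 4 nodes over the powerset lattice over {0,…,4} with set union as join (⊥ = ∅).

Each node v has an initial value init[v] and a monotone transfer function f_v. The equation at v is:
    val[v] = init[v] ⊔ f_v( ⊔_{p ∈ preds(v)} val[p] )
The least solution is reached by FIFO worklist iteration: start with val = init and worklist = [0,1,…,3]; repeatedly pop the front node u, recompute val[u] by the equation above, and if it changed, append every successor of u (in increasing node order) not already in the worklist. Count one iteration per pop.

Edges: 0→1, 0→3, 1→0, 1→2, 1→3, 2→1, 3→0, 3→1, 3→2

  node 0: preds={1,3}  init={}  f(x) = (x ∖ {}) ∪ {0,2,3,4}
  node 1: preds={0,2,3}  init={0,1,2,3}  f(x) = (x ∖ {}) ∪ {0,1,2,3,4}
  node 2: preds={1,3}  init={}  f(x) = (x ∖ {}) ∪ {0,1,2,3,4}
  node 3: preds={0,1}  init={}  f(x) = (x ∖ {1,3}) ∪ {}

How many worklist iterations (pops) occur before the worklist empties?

7

Worklist (7 pops):
  #1 pop 0: in={0,1,2,3} → {0,1,2,3,4} (was {}); enqueue []
  #2 pop 1: in={0,1,2,3,4} → {0,1,2,3,4} (was {0,1,2,3}); enqueue [0]
  #3 pop 2: in={0,1,2,3,4} → {0,1,2,3,4} (was {}); enqueue [1]
  #4 pop 3: in={0,1,2,3,4} → {0,2,4} (was {}); enqueue [2]
  #5 pop 0: in={0,1,2,3,4} → {0,1,2,3,4} (no change)
  #6 pop 1: in={0,1,2,3,4} → {0,1,2,3,4} (no change)
  #7 pop 2: in={0,1,2,3,4} → {0,1,2,3,4} (no change)

Fixpoint:
  val[0] = {0,1,2,3,4}
  val[1] = {0,1,2,3,4}
  val[2] = {0,1,2,3,4}
  val[3] = {0,2,4}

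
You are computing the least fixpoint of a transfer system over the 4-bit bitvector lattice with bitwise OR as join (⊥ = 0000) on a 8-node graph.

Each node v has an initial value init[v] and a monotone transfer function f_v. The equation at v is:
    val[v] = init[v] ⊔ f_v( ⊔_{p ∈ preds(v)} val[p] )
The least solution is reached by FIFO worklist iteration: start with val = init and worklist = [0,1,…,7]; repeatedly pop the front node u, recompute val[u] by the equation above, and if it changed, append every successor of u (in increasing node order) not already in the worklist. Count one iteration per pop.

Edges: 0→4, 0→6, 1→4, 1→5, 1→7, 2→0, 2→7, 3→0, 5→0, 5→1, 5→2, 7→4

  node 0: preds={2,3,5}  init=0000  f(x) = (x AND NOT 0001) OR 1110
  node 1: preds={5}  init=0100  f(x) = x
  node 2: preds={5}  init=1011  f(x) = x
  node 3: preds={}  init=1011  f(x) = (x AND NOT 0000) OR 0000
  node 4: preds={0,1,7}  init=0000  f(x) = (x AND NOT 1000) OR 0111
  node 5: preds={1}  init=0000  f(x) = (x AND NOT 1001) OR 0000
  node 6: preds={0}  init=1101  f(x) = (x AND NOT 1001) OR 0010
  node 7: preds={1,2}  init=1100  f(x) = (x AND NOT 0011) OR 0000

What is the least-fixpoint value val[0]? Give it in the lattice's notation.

Trace (13 dequeues):
  [1] u=0 | in 1011 | out 1110 | prev 0000 | push {}
  [2] u=1 | in 0000 | out 0100 | ==
  [3] u=2 | in 0000 | out 1011 | ==
  [4] u=3 | in 0000 | out 1011 | ==
  [5] u=4 | in 1110 | out 0111 | prev 0000 | push {}
  [6] u=5 | in 0100 | out 0100 | prev 0000 | push {0,1,2}
  [7] u=6 | in 1110 | out 1111 | prev 1101 | push {}
  [8] u=7 | in 1111 | out 1100 | ==
  [9] u=0 | in 1111 | out 1110 | ==
  [10] u=1 | in 0100 | out 0100 | ==
  [11] u=2 | in 0100 | out 1111 | prev 1011 | push {0,7}
  [12] u=0 | in 1111 | out 1110 | ==
  [13] u=7 | in 1111 | out 1100 | ==

Converged values:
  [0] 1110
  [1] 0100
  [2] 1111
  [3] 1011
  [4] 0111
  [5] 0100
  [6] 1111
  [7] 1100

1110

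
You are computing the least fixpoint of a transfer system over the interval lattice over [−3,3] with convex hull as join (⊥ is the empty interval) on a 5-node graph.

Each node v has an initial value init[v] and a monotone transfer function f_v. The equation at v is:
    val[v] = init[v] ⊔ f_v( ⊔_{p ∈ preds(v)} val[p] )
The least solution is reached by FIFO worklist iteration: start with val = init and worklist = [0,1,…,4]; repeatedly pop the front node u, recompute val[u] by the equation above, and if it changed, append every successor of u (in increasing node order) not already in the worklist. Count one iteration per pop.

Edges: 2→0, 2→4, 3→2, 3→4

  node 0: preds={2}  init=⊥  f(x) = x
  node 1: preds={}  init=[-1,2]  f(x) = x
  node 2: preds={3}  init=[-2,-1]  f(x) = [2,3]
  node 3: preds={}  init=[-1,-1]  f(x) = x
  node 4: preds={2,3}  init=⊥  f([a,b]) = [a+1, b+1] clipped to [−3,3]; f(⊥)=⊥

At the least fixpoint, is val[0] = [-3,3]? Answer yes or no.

Worklist (6 pops):
  #1 pop 0: in=[-2,-1] → [-2,-1] (was ⊥); enqueue []
  #2 pop 1: in=⊥ → [-1,2] (no change)
  #3 pop 2: in=[-1,-1] → [-2,3] (was [-2,-1]); enqueue [0]
  #4 pop 3: in=⊥ → [-1,-1] (no change)
  #5 pop 4: in=[-2,3] → [-1,3] (was ⊥); enqueue []
  #6 pop 0: in=[-2,3] → [-2,3] (was [-2,-1]); enqueue []

Fixpoint:
  val[0] = [-2,3]
  val[1] = [-1,2]
  val[2] = [-2,3]
  val[3] = [-1,-1]
  val[4] = [-1,3]

no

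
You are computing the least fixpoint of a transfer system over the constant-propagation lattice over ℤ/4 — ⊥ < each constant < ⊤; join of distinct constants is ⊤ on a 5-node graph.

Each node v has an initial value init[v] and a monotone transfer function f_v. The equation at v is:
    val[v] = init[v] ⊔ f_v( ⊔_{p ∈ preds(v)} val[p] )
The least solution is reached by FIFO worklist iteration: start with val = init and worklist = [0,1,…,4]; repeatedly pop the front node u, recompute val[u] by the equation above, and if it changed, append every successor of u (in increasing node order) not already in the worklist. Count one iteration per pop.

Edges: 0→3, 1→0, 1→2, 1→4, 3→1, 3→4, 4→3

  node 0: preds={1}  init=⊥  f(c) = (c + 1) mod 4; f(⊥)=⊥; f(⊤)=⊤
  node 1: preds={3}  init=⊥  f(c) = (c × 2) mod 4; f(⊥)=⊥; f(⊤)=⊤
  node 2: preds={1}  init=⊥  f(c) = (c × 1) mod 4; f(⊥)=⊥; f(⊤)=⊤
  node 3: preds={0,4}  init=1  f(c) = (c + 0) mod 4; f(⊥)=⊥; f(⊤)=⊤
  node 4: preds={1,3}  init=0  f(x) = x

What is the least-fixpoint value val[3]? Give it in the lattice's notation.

⊤

Trace (12 dequeues):
  [1] u=0 | in ⊥ | out ⊥ | ==
  [2] u=1 | in 1 | out 2 | prev ⊥ | push {0}
  [3] u=2 | in 2 | out 2 | prev ⊥ | push {}
  [4] u=3 | in 0 | out ⊤ | prev 1 | push {1}
  [5] u=4 | in ⊤ | out ⊤ | prev 0 | push {3}
  [6] u=0 | in 2 | out 3 | prev ⊥ | push {}
  [7] u=1 | in ⊤ | out ⊤ | prev 2 | push {0,2,4}
  [8] u=3 | in ⊤ | out ⊤ | ==
  [9] u=0 | in ⊤ | out ⊤ | prev 3 | push {3}
  [10] u=2 | in ⊤ | out ⊤ | prev 2 | push {}
  [11] u=4 | in ⊤ | out ⊤ | ==
  [12] u=3 | in ⊤ | out ⊤ | ==

Converged values:
  [0] ⊤
  [1] ⊤
  [2] ⊤
  [3] ⊤
  [4] ⊤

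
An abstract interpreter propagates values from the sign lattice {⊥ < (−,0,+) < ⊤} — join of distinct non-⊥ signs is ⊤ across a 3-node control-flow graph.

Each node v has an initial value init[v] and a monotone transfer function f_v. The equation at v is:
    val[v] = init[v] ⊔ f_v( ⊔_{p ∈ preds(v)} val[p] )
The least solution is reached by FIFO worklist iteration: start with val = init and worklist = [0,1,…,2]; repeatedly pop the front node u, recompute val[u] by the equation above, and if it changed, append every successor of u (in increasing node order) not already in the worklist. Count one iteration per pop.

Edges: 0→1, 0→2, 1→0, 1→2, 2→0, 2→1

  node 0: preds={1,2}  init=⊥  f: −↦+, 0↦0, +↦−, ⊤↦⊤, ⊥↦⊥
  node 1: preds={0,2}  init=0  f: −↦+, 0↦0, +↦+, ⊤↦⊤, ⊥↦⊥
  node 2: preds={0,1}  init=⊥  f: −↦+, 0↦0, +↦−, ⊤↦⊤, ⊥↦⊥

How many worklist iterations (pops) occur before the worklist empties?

5

Iteration log — 5 steps:
  step 1. node 0  ⊔preds=0  new=0  old=⊥  +wl: 
  step 2. node 1  ⊔preds=0  new=0  stable
  step 3. node 2  ⊔preds=0  new=0  old=⊥  +wl: 0,1
  step 4. node 0  ⊔preds=0  new=0  stable
  step 5. node 1  ⊔preds=0  new=0  stable

Least fixpoint reached:
  node 0: 0
  node 1: 0
  node 2: 0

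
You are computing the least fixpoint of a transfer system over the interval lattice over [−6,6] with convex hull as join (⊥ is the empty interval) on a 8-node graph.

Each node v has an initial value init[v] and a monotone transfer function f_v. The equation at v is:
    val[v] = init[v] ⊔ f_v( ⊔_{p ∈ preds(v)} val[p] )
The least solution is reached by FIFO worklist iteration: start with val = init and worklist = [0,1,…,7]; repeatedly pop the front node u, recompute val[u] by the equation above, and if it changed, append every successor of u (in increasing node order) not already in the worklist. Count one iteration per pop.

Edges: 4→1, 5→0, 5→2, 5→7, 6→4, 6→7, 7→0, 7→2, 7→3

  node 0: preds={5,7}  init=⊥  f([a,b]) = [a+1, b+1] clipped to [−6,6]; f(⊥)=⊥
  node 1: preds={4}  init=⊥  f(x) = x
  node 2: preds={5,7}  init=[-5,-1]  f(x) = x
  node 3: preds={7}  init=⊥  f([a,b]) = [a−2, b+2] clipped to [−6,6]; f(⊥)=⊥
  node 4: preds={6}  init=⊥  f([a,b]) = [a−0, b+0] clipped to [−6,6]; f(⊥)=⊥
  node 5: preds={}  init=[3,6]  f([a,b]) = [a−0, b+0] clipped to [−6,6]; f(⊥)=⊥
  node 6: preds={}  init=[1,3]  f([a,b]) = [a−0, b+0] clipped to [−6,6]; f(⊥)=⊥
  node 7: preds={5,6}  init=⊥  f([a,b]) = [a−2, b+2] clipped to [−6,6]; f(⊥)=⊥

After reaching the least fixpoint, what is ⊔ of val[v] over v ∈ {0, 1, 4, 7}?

[-1,6]

Trace (12 dequeues):
  [1] u=0 | in [3,6] | out [4,6] | prev ⊥ | push {}
  [2] u=1 | in ⊥ | out ⊥ | ==
  [3] u=2 | in [3,6] | out [-5,6] | prev [-5,-1] | push {}
  [4] u=3 | in ⊥ | out ⊥ | ==
  [5] u=4 | in [1,3] | out [1,3] | prev ⊥ | push {1}
  [6] u=5 | in ⊥ | out [3,6] | ==
  [7] u=6 | in ⊥ | out [1,3] | ==
  [8] u=7 | in [1,6] | out [-1,6] | prev ⊥ | push {0,2,3}
  [9] u=1 | in [1,3] | out [1,3] | prev ⊥ | push {}
  [10] u=0 | in [-1,6] | out [0,6] | prev [4,6] | push {}
  [11] u=2 | in [-1,6] | out [-5,6] | ==
  [12] u=3 | in [-1,6] | out [-3,6] | prev ⊥ | push {}

Converged values:
  [0] [0,6]
  [1] [1,3]
  [2] [-5,6]
  [3] [-3,6]
  [4] [1,3]
  [5] [3,6]
  [6] [1,3]
  [7] [-1,6]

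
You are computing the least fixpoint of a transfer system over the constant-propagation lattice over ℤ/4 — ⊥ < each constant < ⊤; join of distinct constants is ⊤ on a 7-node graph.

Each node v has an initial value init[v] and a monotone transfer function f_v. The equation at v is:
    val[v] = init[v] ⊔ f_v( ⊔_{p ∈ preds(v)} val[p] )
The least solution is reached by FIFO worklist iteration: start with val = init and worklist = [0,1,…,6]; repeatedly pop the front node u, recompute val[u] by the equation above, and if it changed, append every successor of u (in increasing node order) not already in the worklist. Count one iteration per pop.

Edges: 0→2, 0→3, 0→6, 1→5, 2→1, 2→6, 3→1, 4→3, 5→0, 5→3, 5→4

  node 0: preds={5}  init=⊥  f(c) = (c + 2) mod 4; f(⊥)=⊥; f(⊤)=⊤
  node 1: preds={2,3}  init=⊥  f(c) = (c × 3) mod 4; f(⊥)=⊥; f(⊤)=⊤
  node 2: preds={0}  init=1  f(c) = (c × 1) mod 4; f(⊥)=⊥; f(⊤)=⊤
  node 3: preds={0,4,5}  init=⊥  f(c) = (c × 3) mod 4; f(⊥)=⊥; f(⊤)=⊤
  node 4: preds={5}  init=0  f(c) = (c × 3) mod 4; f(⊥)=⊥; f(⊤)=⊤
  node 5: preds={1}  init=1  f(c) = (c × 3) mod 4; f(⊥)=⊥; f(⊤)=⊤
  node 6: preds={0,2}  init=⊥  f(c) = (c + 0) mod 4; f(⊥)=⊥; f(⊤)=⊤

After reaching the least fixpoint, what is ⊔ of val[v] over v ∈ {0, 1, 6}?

Trace (15 dequeues):
  [1] u=0 | in 1 | out 3 | prev ⊥ | push {}
  [2] u=1 | in 1 | out 3 | prev ⊥ | push {}
  [3] u=2 | in 3 | out ⊤ | prev 1 | push {1}
  [4] u=3 | in ⊤ | out ⊤ | prev ⊥ | push {}
  [5] u=4 | in 1 | out ⊤ | prev 0 | push {3}
  [6] u=5 | in 3 | out 1 | ==
  [7] u=6 | in ⊤ | out ⊤ | prev ⊥ | push {}
  [8] u=1 | in ⊤ | out ⊤ | prev 3 | push {5}
  [9] u=3 | in ⊤ | out ⊤ | ==
  [10] u=5 | in ⊤ | out ⊤ | prev 1 | push {0,3,4}
  [11] u=0 | in ⊤ | out ⊤ | prev 3 | push {2,6}
  [12] u=3 | in ⊤ | out ⊤ | ==
  [13] u=4 | in ⊤ | out ⊤ | ==
  [14] u=2 | in ⊤ | out ⊤ | ==
  [15] u=6 | in ⊤ | out ⊤ | ==

Converged values:
  [0] ⊤
  [1] ⊤
  [2] ⊤
  [3] ⊤
  [4] ⊤
  [5] ⊤
  [6] ⊤

⊤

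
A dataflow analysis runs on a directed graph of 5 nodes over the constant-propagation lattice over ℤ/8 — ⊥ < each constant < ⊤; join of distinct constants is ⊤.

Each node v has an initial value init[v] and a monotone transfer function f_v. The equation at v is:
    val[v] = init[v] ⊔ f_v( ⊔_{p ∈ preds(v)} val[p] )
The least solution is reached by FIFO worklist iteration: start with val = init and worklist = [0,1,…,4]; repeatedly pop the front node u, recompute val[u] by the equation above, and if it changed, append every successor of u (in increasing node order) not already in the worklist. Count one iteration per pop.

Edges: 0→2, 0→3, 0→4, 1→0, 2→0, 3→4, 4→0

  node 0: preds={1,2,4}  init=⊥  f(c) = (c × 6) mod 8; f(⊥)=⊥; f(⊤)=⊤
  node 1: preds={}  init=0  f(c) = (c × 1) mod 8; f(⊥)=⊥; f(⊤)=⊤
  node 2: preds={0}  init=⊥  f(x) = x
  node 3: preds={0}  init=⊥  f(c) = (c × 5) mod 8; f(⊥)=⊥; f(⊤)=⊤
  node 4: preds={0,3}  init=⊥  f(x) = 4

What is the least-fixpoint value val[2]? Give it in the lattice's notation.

Trace (10 dequeues):
  [1] u=0 | in 0 | out 0 | prev ⊥ | push {}
  [2] u=1 | in ⊥ | out 0 | ==
  [3] u=2 | in 0 | out 0 | prev ⊥ | push {0}
  [4] u=3 | in 0 | out 0 | prev ⊥ | push {}
  [5] u=4 | in 0 | out 4 | prev ⊥ | push {}
  [6] u=0 | in ⊤ | out ⊤ | prev 0 | push {2,3,4}
  [7] u=2 | in ⊤ | out ⊤ | prev 0 | push {0}
  [8] u=3 | in ⊤ | out ⊤ | prev 0 | push {}
  [9] u=4 | in ⊤ | out 4 | ==
  [10] u=0 | in ⊤ | out ⊤ | ==

Converged values:
  [0] ⊤
  [1] 0
  [2] ⊤
  [3] ⊤
  [4] 4

⊤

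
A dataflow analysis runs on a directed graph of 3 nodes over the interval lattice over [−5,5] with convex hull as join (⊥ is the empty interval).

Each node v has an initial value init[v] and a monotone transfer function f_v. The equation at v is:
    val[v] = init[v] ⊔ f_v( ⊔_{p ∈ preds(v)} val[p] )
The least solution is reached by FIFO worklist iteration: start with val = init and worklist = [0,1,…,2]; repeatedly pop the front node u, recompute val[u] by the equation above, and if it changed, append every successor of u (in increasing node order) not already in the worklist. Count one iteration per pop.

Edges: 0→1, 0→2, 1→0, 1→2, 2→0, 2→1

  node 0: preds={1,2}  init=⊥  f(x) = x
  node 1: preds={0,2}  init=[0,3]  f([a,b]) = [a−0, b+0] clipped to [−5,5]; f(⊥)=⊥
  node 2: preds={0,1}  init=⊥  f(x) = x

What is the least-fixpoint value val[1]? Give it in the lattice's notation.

Trace (5 dequeues):
  [1] u=0 | in [0,3] | out [0,3] | prev ⊥ | push {}
  [2] u=1 | in [0,3] | out [0,3] | ==
  [3] u=2 | in [0,3] | out [0,3] | prev ⊥ | push {0,1}
  [4] u=0 | in [0,3] | out [0,3] | ==
  [5] u=1 | in [0,3] | out [0,3] | ==

Converged values:
  [0] [0,3]
  [1] [0,3]
  [2] [0,3]

[0,3]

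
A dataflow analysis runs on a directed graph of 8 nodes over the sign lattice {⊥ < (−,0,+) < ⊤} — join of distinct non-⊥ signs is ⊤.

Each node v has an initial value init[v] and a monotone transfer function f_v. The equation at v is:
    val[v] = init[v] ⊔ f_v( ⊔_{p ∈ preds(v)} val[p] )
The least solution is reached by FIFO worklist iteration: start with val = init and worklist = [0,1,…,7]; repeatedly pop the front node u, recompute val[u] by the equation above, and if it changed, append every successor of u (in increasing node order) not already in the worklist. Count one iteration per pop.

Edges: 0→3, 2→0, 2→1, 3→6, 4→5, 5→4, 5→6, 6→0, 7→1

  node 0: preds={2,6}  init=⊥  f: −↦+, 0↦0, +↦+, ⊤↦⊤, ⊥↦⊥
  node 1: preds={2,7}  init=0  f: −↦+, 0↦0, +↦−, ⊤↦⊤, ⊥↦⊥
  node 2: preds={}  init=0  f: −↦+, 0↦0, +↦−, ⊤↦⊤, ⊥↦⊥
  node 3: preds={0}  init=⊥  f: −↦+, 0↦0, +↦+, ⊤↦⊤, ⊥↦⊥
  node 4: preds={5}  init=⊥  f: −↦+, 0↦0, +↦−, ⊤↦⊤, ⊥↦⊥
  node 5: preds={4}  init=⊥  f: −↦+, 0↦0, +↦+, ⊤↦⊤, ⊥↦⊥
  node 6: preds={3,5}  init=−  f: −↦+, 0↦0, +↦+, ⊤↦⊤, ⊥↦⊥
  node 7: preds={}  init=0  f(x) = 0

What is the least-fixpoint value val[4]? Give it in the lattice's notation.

⊥

Iteration log — 9 steps:
  step 1. node 0  ⊔preds=⊤  new=⊤  old=⊥  +wl: 
  step 2. node 1  ⊔preds=0  new=0  stable
  step 3. node 2  ⊔preds=⊥  new=0  stable
  step 4. node 3  ⊔preds=⊤  new=⊤  old=⊥  +wl: 
  step 5. node 4  ⊔preds=⊥  new=⊥  stable
  step 6. node 5  ⊔preds=⊥  new=⊥  stable
  step 7. node 6  ⊔preds=⊤  new=⊤  old=−  +wl: 0
  step 8. node 7  ⊔preds=⊥  new=0  stable
  step 9. node 0  ⊔preds=⊤  new=⊤  stable

Least fixpoint reached:
  node 0: ⊤
  node 1: 0
  node 2: 0
  node 3: ⊤
  node 4: ⊥
  node 5: ⊥
  node 6: ⊤
  node 7: 0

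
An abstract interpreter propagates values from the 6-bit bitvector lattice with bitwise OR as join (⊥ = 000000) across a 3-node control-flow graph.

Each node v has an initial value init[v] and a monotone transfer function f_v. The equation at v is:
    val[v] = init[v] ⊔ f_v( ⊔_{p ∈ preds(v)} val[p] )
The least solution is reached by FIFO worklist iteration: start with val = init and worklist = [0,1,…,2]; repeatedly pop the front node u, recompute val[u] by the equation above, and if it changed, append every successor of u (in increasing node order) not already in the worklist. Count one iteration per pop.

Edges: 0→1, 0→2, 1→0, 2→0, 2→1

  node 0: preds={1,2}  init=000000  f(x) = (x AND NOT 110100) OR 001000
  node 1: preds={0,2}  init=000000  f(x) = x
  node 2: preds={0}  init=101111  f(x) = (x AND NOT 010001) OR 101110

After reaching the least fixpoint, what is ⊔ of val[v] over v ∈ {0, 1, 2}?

101111

Trace (4 dequeues):
  [1] u=0 | in 101111 | out 001011 | prev 000000 | push {}
  [2] u=1 | in 101111 | out 101111 | prev 000000 | push {0}
  [3] u=2 | in 001011 | out 101111 | ==
  [4] u=0 | in 101111 | out 001011 | ==

Converged values:
  [0] 001011
  [1] 101111
  [2] 101111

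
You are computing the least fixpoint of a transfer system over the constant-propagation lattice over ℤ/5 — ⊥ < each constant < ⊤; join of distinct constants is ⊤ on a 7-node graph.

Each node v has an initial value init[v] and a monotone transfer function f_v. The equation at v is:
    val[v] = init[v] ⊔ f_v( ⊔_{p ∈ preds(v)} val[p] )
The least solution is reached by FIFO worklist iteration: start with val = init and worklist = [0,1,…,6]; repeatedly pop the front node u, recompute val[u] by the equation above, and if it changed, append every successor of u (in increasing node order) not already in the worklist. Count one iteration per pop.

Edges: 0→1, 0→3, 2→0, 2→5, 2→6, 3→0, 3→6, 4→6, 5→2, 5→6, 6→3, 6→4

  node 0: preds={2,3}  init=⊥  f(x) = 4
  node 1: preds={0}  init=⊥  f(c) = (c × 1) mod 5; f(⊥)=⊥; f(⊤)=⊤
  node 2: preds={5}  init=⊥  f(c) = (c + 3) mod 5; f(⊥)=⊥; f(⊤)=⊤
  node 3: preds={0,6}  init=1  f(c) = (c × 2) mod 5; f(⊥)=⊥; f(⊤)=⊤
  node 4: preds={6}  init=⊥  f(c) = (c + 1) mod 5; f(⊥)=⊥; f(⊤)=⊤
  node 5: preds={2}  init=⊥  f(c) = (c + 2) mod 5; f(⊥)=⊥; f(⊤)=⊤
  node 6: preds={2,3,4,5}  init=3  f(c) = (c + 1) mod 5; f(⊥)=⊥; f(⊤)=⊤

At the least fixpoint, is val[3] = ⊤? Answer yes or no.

yes

Trace (11 dequeues):
  [1] u=0 | in 1 | out 4 | prev ⊥ | push {}
  [2] u=1 | in 4 | out 4 | prev ⊥ | push {}
  [3] u=2 | in ⊥ | out ⊥ | ==
  [4] u=3 | in ⊤ | out ⊤ | prev 1 | push {0}
  [5] u=4 | in 3 | out 4 | prev ⊥ | push {}
  [6] u=5 | in ⊥ | out ⊥ | ==
  [7] u=6 | in ⊤ | out ⊤ | prev 3 | push {3,4}
  [8] u=0 | in ⊤ | out 4 | ==
  [9] u=3 | in ⊤ | out ⊤ | ==
  [10] u=4 | in ⊤ | out ⊤ | prev 4 | push {6}
  [11] u=6 | in ⊤ | out ⊤ | ==

Converged values:
  [0] 4
  [1] 4
  [2] ⊥
  [3] ⊤
  [4] ⊤
  [5] ⊥
  [6] ⊤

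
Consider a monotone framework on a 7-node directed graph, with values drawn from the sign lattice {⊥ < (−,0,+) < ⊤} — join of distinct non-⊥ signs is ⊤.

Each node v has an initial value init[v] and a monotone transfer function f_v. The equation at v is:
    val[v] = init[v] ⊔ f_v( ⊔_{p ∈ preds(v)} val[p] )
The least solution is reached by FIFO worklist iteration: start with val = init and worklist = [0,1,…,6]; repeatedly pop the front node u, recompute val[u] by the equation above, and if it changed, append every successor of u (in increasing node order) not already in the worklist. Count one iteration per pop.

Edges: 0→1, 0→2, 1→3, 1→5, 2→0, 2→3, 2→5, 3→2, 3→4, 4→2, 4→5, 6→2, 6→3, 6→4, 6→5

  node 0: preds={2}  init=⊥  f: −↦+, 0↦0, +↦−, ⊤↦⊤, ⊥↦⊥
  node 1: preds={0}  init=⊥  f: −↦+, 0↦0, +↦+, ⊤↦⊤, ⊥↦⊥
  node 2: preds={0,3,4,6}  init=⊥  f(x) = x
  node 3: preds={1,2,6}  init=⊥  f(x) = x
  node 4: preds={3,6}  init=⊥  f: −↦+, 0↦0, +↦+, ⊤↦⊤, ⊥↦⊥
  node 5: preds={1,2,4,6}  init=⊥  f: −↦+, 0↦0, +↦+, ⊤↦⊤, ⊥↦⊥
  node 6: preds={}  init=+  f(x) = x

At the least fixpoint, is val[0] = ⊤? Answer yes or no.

Iteration log — 19 steps:
  step 1. node 0  ⊔preds=⊥  new=⊥  stable
  step 2. node 1  ⊔preds=⊥  new=⊥  stable
  step 3. node 2  ⊔preds=+  new=+  old=⊥  +wl: 0
  step 4. node 3  ⊔preds=+  new=+  old=⊥  +wl: 2
  step 5. node 4  ⊔preds=+  new=+  old=⊥  +wl: 
  step 6. node 5  ⊔preds=+  new=+  old=⊥  +wl: 
  step 7. node 6  ⊔preds=⊥  new=+  stable
  step 8. node 0  ⊔preds=+  new=−  old=⊥  +wl: 1
  step 9. node 2  ⊔preds=⊤  new=⊤  old=+  +wl: 0,3,5
  step 10. node 1  ⊔preds=−  new=+  old=⊥  +wl: 
  step 11. node 0  ⊔preds=⊤  new=⊤  old=−  +wl: 1,2
  step 12. node 3  ⊔preds=⊤  new=⊤  old=+  +wl: 4
  step 13. node 5  ⊔preds=⊤  new=⊤  old=+  +wl: 
  step 14. node 1  ⊔preds=⊤  new=⊤  old=+  +wl: 3,5
  step 15. node 2  ⊔preds=⊤  new=⊤  stable
  step 16. node 4  ⊔preds=⊤  new=⊤  old=+  +wl: 2
  step 17. node 3  ⊔preds=⊤  new=⊤  stable
  step 18. node 5  ⊔preds=⊤  new=⊤  stable
  step 19. node 2  ⊔preds=⊤  new=⊤  stable

Least fixpoint reached:
  node 0: ⊤
  node 1: ⊤
  node 2: ⊤
  node 3: ⊤
  node 4: ⊤
  node 5: ⊤
  node 6: +

yes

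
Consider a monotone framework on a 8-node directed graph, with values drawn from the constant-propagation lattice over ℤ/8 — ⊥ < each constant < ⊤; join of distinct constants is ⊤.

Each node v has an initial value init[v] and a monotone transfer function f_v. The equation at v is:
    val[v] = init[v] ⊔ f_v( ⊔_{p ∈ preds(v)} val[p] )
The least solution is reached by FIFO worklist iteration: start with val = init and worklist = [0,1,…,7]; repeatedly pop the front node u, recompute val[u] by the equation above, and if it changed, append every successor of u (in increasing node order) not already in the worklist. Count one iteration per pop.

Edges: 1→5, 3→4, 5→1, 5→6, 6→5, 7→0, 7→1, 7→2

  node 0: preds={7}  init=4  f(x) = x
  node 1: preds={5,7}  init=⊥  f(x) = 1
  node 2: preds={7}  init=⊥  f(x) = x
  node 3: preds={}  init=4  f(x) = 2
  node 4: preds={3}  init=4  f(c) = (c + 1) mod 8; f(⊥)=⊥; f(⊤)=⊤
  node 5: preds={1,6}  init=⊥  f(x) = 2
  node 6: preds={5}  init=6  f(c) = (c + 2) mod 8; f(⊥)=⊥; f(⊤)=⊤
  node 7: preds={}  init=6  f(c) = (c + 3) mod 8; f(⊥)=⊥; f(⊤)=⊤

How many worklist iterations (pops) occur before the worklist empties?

Worklist (10 pops):
  #1 pop 0: in=6 → ⊤ (was 4); enqueue []
  #2 pop 1: in=6 → 1 (was ⊥); enqueue []
  #3 pop 2: in=6 → 6 (was ⊥); enqueue []
  #4 pop 3: in=⊥ → ⊤ (was 4); enqueue []
  #5 pop 4: in=⊤ → ⊤ (was 4); enqueue []
  #6 pop 5: in=⊤ → 2 (was ⊥); enqueue [1]
  #7 pop 6: in=2 → ⊤ (was 6); enqueue [5]
  #8 pop 7: in=⊥ → 6 (no change)
  #9 pop 1: in=⊤ → 1 (no change)
  #10 pop 5: in=⊤ → 2 (no change)

Fixpoint:
  val[0] = ⊤
  val[1] = 1
  val[2] = 6
  val[3] = ⊤
  val[4] = ⊤
  val[5] = 2
  val[6] = ⊤
  val[7] = 6

10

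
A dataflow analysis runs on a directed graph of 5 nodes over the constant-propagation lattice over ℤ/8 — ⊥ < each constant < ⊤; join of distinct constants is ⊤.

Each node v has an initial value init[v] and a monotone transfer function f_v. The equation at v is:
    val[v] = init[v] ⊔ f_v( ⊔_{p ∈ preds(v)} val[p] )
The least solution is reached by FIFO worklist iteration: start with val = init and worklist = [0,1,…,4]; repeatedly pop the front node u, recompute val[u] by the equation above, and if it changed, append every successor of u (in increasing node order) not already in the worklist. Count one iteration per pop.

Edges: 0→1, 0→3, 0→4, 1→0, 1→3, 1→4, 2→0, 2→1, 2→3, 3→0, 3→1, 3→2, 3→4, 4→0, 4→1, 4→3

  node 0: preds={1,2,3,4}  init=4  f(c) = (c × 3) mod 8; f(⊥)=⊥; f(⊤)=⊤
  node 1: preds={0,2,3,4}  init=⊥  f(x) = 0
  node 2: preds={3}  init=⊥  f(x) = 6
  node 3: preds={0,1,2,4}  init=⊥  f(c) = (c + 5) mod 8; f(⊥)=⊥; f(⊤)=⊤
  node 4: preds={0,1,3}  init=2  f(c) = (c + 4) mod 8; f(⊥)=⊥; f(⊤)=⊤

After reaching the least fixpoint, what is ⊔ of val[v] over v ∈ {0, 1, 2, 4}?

⊤

Trace (9 dequeues):
  [1] u=0 | in 2 | out ⊤ | prev 4 | push {}
  [2] u=1 | in ⊤ | out 0 | prev ⊥ | push {0}
  [3] u=2 | in ⊥ | out 6 | prev ⊥ | push {1}
  [4] u=3 | in ⊤ | out ⊤ | prev ⊥ | push {2}
  [5] u=4 | in ⊤ | out ⊤ | prev 2 | push {3}
  [6] u=0 | in ⊤ | out ⊤ | ==
  [7] u=1 | in ⊤ | out 0 | ==
  [8] u=2 | in ⊤ | out 6 | ==
  [9] u=3 | in ⊤ | out ⊤ | ==

Converged values:
  [0] ⊤
  [1] 0
  [2] 6
  [3] ⊤
  [4] ⊤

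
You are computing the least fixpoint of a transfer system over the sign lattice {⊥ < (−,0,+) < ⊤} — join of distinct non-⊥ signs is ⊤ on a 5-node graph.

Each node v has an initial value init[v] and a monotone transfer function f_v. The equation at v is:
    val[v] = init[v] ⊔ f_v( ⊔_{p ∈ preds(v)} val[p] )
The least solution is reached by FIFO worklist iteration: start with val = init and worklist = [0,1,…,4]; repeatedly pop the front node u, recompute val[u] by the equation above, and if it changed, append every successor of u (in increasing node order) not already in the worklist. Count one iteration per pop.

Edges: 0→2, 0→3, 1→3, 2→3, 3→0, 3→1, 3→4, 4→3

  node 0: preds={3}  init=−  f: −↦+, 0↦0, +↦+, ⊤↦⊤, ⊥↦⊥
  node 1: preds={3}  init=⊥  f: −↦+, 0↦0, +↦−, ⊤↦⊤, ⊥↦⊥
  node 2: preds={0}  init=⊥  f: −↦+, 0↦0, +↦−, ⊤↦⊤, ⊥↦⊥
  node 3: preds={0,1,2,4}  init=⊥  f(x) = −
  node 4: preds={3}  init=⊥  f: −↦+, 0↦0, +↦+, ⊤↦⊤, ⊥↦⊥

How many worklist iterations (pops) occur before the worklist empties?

10

Worklist (10 pops):
  #1 pop 0: in=⊥ → − (no change)
  #2 pop 1: in=⊥ → ⊥ (no change)
  #3 pop 2: in=− → + (was ⊥); enqueue []
  #4 pop 3: in=⊤ → − (was ⊥); enqueue [0,1]
  #5 pop 4: in=− → + (was ⊥); enqueue [3]
  #6 pop 0: in=− → ⊤ (was −); enqueue [2]
  #7 pop 1: in=− → + (was ⊥); enqueue []
  #8 pop 3: in=⊤ → − (no change)
  #9 pop 2: in=⊤ → ⊤ (was +); enqueue [3]
  #10 pop 3: in=⊤ → − (no change)

Fixpoint:
  val[0] = ⊤
  val[1] = +
  val[2] = ⊤
  val[3] = −
  val[4] = +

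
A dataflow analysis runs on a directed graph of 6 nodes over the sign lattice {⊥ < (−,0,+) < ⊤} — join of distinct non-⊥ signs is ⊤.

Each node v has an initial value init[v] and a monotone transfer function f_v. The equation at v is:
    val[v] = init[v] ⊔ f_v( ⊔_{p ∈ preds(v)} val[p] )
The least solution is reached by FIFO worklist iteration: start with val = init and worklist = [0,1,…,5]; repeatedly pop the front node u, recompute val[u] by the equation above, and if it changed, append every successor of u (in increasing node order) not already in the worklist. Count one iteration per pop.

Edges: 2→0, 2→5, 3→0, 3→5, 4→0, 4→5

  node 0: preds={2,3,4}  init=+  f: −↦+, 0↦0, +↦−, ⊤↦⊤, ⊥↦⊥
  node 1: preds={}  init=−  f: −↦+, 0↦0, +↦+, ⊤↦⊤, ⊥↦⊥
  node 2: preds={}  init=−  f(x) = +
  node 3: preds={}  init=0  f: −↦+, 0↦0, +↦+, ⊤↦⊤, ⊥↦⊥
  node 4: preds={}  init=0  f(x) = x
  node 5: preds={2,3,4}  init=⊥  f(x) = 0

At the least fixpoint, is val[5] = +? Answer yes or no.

no

Trace (7 dequeues):
  [1] u=0 | in ⊤ | out ⊤ | prev + | push {}
  [2] u=1 | in ⊥ | out − | ==
  [3] u=2 | in ⊥ | out ⊤ | prev − | push {0}
  [4] u=3 | in ⊥ | out 0 | ==
  [5] u=4 | in ⊥ | out 0 | ==
  [6] u=5 | in ⊤ | out 0 | prev ⊥ | push {}
  [7] u=0 | in ⊤ | out ⊤ | ==

Converged values:
  [0] ⊤
  [1] −
  [2] ⊤
  [3] 0
  [4] 0
  [5] 0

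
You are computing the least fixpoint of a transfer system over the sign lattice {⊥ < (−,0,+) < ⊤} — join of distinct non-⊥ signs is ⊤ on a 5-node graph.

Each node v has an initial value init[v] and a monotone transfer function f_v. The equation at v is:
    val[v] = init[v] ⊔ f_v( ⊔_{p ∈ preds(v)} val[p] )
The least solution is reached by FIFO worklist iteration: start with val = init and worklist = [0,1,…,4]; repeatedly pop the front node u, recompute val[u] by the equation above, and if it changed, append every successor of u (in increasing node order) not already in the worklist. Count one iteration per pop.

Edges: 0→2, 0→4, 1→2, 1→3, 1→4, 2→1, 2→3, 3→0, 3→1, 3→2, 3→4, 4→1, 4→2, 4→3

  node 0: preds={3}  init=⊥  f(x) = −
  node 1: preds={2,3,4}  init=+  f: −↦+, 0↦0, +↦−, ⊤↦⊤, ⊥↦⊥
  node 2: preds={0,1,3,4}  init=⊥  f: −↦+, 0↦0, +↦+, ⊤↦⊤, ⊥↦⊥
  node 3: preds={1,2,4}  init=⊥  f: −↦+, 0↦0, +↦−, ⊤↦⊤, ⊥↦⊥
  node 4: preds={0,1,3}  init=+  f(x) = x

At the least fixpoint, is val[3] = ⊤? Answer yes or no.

yes

Trace (9 dequeues):
  [1] u=0 | in ⊥ | out − | prev ⊥ | push {}
  [2] u=1 | in + | out ⊤ | prev + | push {}
  [3] u=2 | in ⊤ | out ⊤ | prev ⊥ | push {1}
  [4] u=3 | in ⊤ | out ⊤ | prev ⊥ | push {0,2}
  [5] u=4 | in ⊤ | out ⊤ | prev + | push {3}
  [6] u=1 | in ⊤ | out ⊤ | ==
  [7] u=0 | in ⊤ | out − | ==
  [8] u=2 | in ⊤ | out ⊤ | ==
  [9] u=3 | in ⊤ | out ⊤ | ==

Converged values:
  [0] −
  [1] ⊤
  [2] ⊤
  [3] ⊤
  [4] ⊤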